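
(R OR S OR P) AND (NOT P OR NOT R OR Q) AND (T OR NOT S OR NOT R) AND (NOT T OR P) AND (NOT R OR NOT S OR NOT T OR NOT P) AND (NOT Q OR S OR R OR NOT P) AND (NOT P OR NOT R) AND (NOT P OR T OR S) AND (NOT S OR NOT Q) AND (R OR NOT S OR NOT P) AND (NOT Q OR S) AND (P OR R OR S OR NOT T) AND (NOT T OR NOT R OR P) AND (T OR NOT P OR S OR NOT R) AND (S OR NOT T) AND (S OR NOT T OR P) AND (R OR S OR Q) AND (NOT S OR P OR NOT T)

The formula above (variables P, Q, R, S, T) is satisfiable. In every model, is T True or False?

Suppose T = true.
From the singleton clause (P), P = true.
From the singleton clause (NOT R), R = false.
From the singleton clause (NOT S), S = false.
Now (S) is unsatisfied and unit — conflict.
So every satisfying assignment has T = False.

False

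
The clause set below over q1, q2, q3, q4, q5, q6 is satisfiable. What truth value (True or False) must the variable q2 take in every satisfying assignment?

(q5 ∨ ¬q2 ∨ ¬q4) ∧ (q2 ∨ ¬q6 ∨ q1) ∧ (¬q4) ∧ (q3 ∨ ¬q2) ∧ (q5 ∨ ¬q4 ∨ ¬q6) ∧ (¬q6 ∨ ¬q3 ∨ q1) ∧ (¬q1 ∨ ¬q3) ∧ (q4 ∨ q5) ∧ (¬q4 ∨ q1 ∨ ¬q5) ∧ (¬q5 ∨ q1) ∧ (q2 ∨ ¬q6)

False

Suppose q2 = True.
The clause (¬q4) is unit, so q4 = False.
The clause (q3) is unit, so q3 = True.
The clause (¬q1) is unit, so q1 = False.
The clause (¬q6) is unit, so q6 = False.
The clause (q5) is unit, so q5 = True.
But (¬q5) is also a unit clause — contradiction.
So every satisfying assignment has q2 = False.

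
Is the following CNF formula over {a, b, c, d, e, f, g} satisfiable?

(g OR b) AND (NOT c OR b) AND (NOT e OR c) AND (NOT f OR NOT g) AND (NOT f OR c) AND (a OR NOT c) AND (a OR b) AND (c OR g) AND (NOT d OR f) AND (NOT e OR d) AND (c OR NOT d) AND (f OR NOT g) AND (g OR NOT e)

Yes

Branch on g: set g = false.
(b) alone gives b = true.
(c) alone gives c = true.
(a) alone gives a = true.
(NOT e) alone gives e = false.
Branch on d: set d = false.
No clause remains; f is free.
A satisfying assignment: a=true, b=true, c=true, d=false, e=false, f=false, g=false.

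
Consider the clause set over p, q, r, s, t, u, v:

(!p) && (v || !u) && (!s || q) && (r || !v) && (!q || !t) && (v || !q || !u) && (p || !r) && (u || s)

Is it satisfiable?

Unit clause (!p) forces p = false.
Unit clause (!r) forces r = false.
Unit clause (!v) forces v = false.
Unit clause (!u) forces u = false.
Unit clause (s) forces s = true.
Unit clause (q) forces q = true.
Unit clause (!t) forces t = false.
Every clause now holds.
A satisfying assignment: p ↦ false, q ↦ true, r ↦ false, s ↦ true, t ↦ false, u ↦ false, v ↦ false.

Yes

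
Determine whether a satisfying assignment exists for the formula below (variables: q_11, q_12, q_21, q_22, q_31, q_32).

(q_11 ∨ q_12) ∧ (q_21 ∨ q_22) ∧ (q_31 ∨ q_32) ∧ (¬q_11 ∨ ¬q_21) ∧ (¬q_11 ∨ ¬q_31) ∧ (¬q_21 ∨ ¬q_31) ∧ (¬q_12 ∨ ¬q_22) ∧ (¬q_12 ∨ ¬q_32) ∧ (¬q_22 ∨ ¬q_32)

Unsatisfiable

Suppose q_11 = True.
The clause (¬q_21) is unit, so q_21 = False.
The clause (q_22) is unit, so q_22 = True.
The clause (¬q_31) is unit, so q_31 = False.
The clause (q_32) is unit, so q_32 = True.
Now (¬q_32) is unsatisfied and unit — conflict.
Backtrack on q_11: now try q_11 = False.
The clause (q_12) is unit, so q_12 = True.
The clause (¬q_22) is unit, so q_22 = False.
The clause (q_21) is unit, so q_21 = True.
The clause (¬q_31) is unit, so q_31 = False.
The clause (q_32) is unit, so q_32 = True.
Now (¬q_32) is unsatisfied and unit — conflict.
Either choice for q_11 ends in contradiction.
No assignment satisfies every clause.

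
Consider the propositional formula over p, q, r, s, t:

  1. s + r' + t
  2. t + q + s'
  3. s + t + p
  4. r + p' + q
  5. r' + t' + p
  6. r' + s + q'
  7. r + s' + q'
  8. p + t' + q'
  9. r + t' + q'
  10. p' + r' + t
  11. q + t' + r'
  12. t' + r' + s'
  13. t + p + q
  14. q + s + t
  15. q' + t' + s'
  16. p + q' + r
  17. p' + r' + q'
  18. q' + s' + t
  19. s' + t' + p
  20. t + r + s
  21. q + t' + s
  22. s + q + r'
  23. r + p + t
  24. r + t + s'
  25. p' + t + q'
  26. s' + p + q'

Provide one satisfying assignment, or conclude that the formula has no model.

Suppose s = 1.
Suppose t = 1.
Unit clause (r') forces r = 0.
Unit clause (q') forces q = 0.
Unit clause (p') forces p = 0.
But (p) is also a unit clause — contradiction.
That branch fails; take t = 0 instead.
Unit clause (q) forces q = 1.
But (q') is also a unit clause — contradiction.
Either choice for t ends in contradiction.
That branch fails; take s = 0 instead.
Suppose r = 0.
Unit clause (t) forces t = 1.
Unit clause (q') forces q = 0.
But (q) is also a unit clause — contradiction.
That branch fails; take r = 1 instead.
Unit clause (t) forces t = 1.
Unit clause (p) forces p = 1.
Unit clause (q') forces q = 0.
But (q) is also a unit clause — contradiction.
Either choice for r ends in contradiction.
Either choice for s ends in contradiction.

UNSATISFIABLE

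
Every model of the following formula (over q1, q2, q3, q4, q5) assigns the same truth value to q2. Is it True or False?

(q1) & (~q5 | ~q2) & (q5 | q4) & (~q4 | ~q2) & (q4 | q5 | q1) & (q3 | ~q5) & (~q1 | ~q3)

Suppose q2 = 1.
(q1) alone gives q1 = 1.
(~q5) alone gives q5 = 0.
(q4) alone gives q4 = 1.
That conflicts with the unit clause (~q4).
So every satisfying assignment has q2 = False.

False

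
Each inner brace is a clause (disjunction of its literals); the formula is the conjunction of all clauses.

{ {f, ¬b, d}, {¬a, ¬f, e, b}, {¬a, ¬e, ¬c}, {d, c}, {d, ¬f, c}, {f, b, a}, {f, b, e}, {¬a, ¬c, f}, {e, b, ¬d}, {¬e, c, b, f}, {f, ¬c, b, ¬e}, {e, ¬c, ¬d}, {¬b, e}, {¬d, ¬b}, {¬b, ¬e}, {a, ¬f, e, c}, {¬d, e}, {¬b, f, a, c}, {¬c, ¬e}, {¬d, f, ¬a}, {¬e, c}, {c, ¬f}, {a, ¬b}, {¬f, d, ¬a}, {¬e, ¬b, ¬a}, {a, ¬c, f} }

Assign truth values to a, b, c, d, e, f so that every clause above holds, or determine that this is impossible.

Case d = False:
Unit clause (c) forces c = True.
Unit clause (¬e) forces e = False.
Unit clause (¬b) forces b = False.
Unit clause (f) forces f = True.
Unit clause (¬a) forces a = False.
All clauses are satisfied.

a: False; b: False; c: True; d: False; e: False; f: True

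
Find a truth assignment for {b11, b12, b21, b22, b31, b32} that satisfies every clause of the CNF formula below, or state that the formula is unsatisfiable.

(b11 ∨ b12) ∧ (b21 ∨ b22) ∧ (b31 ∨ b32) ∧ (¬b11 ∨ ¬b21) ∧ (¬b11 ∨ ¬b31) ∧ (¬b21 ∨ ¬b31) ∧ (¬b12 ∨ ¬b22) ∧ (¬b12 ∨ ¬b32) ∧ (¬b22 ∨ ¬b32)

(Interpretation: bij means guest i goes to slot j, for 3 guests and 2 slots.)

Try b11 = True.
From the singleton clause (¬b21), b21 = False.
From the singleton clause (b22), b22 = True.
From the singleton clause (¬b31), b31 = False.
From the singleton clause (b32), b32 = True.
That conflicts with the unit clause (¬b32).
That branch fails; take b11 = False instead.
From the singleton clause (b12), b12 = True.
From the singleton clause (¬b22), b22 = False.
From the singleton clause (b21), b21 = True.
From the singleton clause (¬b31), b31 = False.
From the singleton clause (b32), b32 = True.
That conflicts with the unit clause (¬b32).
Both values of b11 lead to a conflict.

UNSATISFIABLE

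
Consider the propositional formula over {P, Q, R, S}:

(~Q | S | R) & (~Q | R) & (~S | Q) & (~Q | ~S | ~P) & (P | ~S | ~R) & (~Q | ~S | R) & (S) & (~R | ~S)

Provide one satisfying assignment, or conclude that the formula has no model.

The clause (S) is unit, so S = 1.
The clause (Q) is unit, so Q = 1.
The clause (R) is unit, so R = 1.
Now (~R) is unsatisfied and unit — conflict.

UNSATISFIABLE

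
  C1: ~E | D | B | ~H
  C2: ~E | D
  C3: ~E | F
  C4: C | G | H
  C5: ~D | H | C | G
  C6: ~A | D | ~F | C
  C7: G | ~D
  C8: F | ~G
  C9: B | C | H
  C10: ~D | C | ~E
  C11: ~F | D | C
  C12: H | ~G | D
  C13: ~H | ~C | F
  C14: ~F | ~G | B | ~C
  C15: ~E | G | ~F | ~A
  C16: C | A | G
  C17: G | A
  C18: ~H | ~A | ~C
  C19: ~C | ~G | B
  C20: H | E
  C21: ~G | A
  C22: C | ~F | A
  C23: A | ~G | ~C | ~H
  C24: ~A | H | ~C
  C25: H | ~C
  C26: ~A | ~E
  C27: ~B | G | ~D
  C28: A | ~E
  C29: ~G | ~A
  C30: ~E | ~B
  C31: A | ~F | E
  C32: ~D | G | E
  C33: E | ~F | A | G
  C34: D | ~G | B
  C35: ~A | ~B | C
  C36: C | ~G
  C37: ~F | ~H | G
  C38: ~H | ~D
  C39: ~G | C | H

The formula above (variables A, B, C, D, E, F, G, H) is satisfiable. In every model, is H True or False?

True

Suppose H = 0.
Unit clause (E) forces E = 1.
Unit clause (D) forces D = 1.
Unit clause (F) forces F = 1.
Unit clause (G) forces G = 1.
Unit clause (C) forces C = 1.
That conflicts with the unit clause (~C).
So every satisfying assignment has H = True.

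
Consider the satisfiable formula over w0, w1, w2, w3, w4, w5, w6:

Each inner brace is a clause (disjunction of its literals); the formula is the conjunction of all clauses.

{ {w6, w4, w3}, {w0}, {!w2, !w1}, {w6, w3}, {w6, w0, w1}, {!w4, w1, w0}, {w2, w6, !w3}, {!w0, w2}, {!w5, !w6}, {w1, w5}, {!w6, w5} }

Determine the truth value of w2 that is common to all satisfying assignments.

Suppose w2 = false.
The clause (w0) is unit, so w0 = true.
That conflicts with the unit clause (!w0).
So every satisfying assignment has w2 = True.

True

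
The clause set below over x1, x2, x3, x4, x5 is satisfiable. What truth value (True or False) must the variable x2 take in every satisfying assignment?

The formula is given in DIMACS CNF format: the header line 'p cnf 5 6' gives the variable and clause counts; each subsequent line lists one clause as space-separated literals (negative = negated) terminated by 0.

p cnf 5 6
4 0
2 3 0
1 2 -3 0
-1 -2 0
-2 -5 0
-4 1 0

False

Suppose x2 = True.
From the singleton clause (x4), x4 = True.
From the singleton clause (¬x1), x1 = False.
But (x1) is also a unit clause — contradiction.
So every satisfying assignment has x2 = False.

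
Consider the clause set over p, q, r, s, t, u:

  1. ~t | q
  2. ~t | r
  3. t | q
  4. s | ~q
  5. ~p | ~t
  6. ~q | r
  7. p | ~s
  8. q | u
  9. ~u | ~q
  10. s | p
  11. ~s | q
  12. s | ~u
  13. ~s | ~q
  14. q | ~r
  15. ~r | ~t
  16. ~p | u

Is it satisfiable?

Unsatisfiable

Case t = 0:
(q) alone gives q = 1.
(s) alone gives s = 1.
But (~s) is also a unit clause — contradiction.
Undo t and try t = 1.
(q) alone gives q = 1.
(r) alone gives r = 1.
But (~r) is also a unit clause — contradiction.
Neither t = 1 nor t = 0 works.
No assignment satisfies every clause.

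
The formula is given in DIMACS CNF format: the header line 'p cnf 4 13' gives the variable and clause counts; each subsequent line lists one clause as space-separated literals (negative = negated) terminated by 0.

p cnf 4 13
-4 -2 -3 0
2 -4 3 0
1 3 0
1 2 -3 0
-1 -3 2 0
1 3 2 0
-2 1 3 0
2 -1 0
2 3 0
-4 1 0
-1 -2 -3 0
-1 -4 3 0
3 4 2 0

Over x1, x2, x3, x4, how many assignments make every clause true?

There are 2^4 = 16 truth assignments over (x1, x2, x3, x4).
Check each against the 13 clauses (columns in the order x1, x2, x3, x4):
  F F F F  ✗ fails (x1 ∨ x3)
  F F F T  ✗ fails (x2 ∨ ¬x4 ∨ x3)
  F F T F  ✗ fails (x1 ∨ x2 ∨ ¬x3)
  F F T T  ✗ fails (x1 ∨ x2 ∨ ¬x3)
  F T F F  ✗ fails (x1 ∨ x3)
  F T F T  ✗ fails (x1 ∨ x3)
  F T T F  ✓ satisfies all
  F T T T  ✗ fails (¬x4 ∨ ¬x2 ∨ ¬x3)
  T F F F  ✗ fails (x2 ∨ ¬x1)
  T F F T  ✗ fails (x2 ∨ ¬x4 ∨ x3)
  T F T F  ✗ fails (¬x1 ∨ ¬x3 ∨ x2)
  T F T T  ✗ fails (¬x1 ∨ ¬x3 ∨ x2)
  T T F F  ✓ satisfies all
  T T F T  ✗ fails (¬x1 ∨ ¬x4 ∨ x3)
  T T T F  ✗ fails (¬x1 ∨ ¬x2 ∨ ¬x3)
  T T T T  ✗ fails (¬x4 ∨ ¬x2 ∨ ¬x3)
2 of the 16 rows are models.

2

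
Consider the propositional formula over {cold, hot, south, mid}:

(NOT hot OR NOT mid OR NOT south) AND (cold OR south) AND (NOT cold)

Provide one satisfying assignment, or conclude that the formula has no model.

The clause (NOT cold) is unit, so cold = false.
The clause (south) is unit, so south = true.
Suppose hot = false.
No clause remains; mid is free.

cold: false; hot: false; south: true; mid: false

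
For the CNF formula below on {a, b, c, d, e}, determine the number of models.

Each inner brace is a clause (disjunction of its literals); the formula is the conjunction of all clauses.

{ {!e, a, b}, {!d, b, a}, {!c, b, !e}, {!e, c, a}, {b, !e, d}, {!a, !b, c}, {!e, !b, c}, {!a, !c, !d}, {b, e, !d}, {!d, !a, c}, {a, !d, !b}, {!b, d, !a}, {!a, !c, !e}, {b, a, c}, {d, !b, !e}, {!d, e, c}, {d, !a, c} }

4

There are 2^5 = 32 truth assignments over (a, b, c, d, e).
Split on e. With e = true, the clauses containing e are satisfied and !e drops from the rest; 0 of the 2^4 = 16 assignments to the other variables satisfy what remains.
With e = false, by the same count on the reduced clause set, 4 assignments work.
(One model: a=F, b=F, c=T, d=F, e=F.)
Total: 0 + 4 = 4.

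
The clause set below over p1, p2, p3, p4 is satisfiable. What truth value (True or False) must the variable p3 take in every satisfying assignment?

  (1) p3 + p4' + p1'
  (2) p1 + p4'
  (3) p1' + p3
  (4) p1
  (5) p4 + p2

Suppose p3 = 0.
Unit clause (p1') forces p1 = 0.
But (p1) is also a unit clause — contradiction.
So every satisfying assignment has p3 = True.

True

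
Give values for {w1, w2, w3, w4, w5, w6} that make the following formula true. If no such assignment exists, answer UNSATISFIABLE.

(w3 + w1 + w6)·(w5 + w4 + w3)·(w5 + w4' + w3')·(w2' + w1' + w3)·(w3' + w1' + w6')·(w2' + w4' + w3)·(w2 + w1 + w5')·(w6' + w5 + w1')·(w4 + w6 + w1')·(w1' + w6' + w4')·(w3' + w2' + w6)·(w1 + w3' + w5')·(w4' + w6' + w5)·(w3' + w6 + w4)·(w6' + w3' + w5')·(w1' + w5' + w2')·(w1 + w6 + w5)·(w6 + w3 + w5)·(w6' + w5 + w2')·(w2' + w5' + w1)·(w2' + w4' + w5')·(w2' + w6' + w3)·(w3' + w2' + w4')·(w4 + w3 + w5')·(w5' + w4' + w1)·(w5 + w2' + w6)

w1 ↦ 1,  w2 ↦ 0,  w3 ↦ 0,  w4 ↦ 1,  w5 ↦ 1,  w6 ↦ 0

Try w3 = 0.
Try w1 = 1.
From the singleton clause (w2'), w2 = 0.
Try w5 = 1.
From the singleton clause (w4), w4 = 1.
From the singleton clause (w6'), w6 = 0.
Every clause now holds.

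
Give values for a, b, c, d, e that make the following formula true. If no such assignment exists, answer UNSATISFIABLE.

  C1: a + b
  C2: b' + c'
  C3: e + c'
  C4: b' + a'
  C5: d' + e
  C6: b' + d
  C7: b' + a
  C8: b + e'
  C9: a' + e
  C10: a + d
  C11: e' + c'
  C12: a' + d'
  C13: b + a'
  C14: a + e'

UNSATISFIABLE

Try a = 1.
(b') alone gives b = 0.
But (b) is also a unit clause — contradiction.
Backtrack on a: now try a = 0.
(b) alone gives b = 1.
But (b') is also a unit clause — contradiction.
Both values of a lead to a conflict.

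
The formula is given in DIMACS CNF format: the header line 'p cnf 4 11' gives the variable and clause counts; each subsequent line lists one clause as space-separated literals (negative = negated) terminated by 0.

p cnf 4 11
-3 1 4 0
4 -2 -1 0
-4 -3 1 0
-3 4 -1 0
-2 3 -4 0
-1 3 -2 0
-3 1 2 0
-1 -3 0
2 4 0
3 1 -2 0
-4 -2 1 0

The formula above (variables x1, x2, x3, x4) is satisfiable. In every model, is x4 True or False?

Suppose x4 = False.
From the singleton clause (x2), x2 = True.
From the singleton clause (¬x1), x1 = False.
From the singleton clause (¬x3), x3 = False.
Now (x3) is unsatisfied and unit — conflict.
So every satisfying assignment has x4 = True.

True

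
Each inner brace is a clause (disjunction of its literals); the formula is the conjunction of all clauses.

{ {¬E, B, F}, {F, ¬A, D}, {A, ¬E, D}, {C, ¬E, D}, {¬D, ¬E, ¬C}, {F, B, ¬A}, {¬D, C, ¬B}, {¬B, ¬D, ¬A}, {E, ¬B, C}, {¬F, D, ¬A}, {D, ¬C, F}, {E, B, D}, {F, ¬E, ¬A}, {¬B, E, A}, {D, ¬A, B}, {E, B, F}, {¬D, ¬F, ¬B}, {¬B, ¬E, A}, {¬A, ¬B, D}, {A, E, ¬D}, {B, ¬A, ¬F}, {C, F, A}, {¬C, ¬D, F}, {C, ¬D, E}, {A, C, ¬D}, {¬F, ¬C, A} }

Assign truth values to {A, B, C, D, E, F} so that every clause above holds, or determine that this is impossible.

UNSATISFIABLE

Suppose E = False.
Suppose B = False.
Unit clause (D) forces D = True.
Unit clause (F) forces F = True.
Unit clause (A) forces A = True.
But (¬A) is also a unit clause — contradiction.
Backtrack on B: now try B = True.
Unit clause (C) forces C = True.
Unit clause (A) forces A = True.
Unit clause (¬D) forces D = False.
But (D) is also a unit clause — contradiction.
Neither B = True nor B = False works.
Backtrack on E: now try E = True.
Suppose B = True.
Unit clause (A) forces A = True.
Unit clause (¬D) forces D = False.
But (D) is also a unit clause — contradiction.
Backtrack on B: now try B = False.
Unit clause (F) forces F = True.
Unit clause (¬A) forces A = False.
Unit clause (D) forces D = True.
Unit clause (¬C) forces C = False.
But (C) is also a unit clause — contradiction.
Neither B = True nor B = False works.
Neither E = True nor E = False works.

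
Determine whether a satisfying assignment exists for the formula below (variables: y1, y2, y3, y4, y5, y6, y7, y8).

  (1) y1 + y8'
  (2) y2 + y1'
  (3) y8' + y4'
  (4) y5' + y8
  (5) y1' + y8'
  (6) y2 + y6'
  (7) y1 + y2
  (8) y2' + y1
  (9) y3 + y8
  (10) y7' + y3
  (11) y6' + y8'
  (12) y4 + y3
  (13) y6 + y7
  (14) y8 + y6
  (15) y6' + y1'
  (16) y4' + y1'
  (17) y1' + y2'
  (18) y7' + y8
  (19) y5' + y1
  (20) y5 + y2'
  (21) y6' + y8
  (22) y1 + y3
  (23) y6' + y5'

Try y1 = 1.
Unit clause (y2) forces y2 = 1.
But (y2') is also a unit clause — contradiction.
Undo y1 and try y1 = 0.
Unit clause (y8') forces y8 = 0.
Unit clause (y5') forces y5 = 0.
Unit clause (y2) forces y2 = 1.
But (y2') is also a unit clause — contradiction.
Either choice for y1 ends in contradiction.
No assignment satisfies every clause.

No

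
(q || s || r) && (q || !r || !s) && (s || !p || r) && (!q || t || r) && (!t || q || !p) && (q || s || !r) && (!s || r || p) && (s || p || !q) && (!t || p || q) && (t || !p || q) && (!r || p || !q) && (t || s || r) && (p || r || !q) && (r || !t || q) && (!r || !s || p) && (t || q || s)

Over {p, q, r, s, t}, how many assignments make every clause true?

There are 2^5 = 32 truth assignments over (p, q, r, s, t).
Split on r. With r = true, the clauses containing r are satisfied and !r drops from the rest; 4 of the 2^4 = 16 assignments to the other variables satisfy what remains.
With r = false, by the same count on the reduced clause set, 1 assignment works.
(One model: p=T, q=T, r=F, s=T, t=T.)
Total: 4 + 1 = 5.

5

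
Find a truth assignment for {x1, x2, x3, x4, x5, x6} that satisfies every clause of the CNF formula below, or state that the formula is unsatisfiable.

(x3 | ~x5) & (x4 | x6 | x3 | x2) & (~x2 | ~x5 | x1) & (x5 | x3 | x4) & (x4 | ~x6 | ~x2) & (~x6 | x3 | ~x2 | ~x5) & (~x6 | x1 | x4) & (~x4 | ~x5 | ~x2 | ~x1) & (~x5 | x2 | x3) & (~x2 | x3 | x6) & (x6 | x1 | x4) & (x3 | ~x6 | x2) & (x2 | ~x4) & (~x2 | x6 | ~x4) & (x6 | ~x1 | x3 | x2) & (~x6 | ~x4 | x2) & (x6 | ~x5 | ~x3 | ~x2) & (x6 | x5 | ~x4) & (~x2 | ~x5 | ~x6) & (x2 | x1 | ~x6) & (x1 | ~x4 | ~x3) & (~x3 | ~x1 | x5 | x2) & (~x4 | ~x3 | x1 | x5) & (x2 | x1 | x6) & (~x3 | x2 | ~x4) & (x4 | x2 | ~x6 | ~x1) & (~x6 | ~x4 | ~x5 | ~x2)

x1=1; x2=1; x3=0; x4=1; x5=0; x6=1

Suppose x3 = 0.
Unit clause (~x5) forces x5 = 0.
Unit clause (x4) forces x4 = 1.
Unit clause (x2) forces x2 = 1.
Unit clause (x6) forces x6 = 1.
All clauses hold; x1 can take either value.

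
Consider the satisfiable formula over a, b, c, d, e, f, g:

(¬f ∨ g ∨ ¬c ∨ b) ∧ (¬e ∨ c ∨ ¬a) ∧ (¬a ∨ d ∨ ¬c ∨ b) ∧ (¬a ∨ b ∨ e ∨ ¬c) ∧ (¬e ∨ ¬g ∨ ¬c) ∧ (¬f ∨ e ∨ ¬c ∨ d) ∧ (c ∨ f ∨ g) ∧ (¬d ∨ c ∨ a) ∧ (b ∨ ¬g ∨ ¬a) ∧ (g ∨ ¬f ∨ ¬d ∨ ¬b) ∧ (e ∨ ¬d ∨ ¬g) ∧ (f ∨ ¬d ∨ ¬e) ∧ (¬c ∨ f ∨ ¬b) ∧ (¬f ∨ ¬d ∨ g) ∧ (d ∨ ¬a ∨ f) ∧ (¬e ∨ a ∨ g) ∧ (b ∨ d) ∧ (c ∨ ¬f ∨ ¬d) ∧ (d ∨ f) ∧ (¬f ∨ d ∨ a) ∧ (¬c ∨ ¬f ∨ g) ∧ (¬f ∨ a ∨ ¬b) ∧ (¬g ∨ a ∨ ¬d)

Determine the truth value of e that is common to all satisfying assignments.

False

Suppose e = True.
Branch on c: set c = True.
Unit clause (¬g) forces g = False.
Unit clause (a) forces a = True.
Unit clause (¬f) forces f = False.
Unit clause (¬d) forces d = False.
Now (d) is unsatisfied and unit — conflict.
Backtrack on c: now try c = False.
Unit clause (¬a) forces a = False.
Unit clause (¬d) forces d = False.
Unit clause (g) forces g = True.
Unit clause (b) forces b = True.
Unit clause (f) forces f = True.
Now (¬f) is unsatisfied and unit — conflict.
Both values of c lead to a conflict.
So every satisfying assignment has e = False.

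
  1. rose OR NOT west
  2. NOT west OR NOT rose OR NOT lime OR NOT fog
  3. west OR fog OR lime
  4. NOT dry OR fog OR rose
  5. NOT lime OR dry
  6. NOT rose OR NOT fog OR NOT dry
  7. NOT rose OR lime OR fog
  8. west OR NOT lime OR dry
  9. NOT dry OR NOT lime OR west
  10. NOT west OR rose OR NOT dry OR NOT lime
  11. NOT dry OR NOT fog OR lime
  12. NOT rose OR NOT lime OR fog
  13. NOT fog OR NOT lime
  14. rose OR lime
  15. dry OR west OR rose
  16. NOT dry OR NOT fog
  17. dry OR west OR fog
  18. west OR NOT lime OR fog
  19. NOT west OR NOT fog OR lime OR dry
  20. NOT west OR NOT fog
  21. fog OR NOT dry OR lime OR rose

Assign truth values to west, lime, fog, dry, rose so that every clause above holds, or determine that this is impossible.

Suppose rose = true.
Suppose lime = false.
(fog) alone gives fog = true.
(NOT dry) alone gives dry = false.
(NOT west) alone gives west = false.
This assignment satisfies each clause.

west ↦ false, lime ↦ false, fog ↦ true, dry ↦ false, rose ↦ true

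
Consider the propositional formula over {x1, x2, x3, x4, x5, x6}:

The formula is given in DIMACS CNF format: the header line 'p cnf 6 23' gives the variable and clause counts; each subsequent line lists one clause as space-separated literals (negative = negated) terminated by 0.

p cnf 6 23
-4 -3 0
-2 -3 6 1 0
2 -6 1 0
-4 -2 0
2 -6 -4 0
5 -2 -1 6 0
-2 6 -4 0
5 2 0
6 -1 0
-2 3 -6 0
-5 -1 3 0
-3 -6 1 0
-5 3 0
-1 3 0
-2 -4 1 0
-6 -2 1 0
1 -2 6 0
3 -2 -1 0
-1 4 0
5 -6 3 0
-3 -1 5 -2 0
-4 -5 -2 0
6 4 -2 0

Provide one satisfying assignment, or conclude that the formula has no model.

x1: False; x2: False; x3: True; x4: False; x5: True; x6: False

Case x4 = False:
From the singleton clause (¬x1), x1 = False.
Case x2 = False:
From the singleton clause (¬x6), x6 = False.
From the singleton clause (x5), x5 = True.
From the singleton clause (x3), x3 = True.
All clauses are satisfied.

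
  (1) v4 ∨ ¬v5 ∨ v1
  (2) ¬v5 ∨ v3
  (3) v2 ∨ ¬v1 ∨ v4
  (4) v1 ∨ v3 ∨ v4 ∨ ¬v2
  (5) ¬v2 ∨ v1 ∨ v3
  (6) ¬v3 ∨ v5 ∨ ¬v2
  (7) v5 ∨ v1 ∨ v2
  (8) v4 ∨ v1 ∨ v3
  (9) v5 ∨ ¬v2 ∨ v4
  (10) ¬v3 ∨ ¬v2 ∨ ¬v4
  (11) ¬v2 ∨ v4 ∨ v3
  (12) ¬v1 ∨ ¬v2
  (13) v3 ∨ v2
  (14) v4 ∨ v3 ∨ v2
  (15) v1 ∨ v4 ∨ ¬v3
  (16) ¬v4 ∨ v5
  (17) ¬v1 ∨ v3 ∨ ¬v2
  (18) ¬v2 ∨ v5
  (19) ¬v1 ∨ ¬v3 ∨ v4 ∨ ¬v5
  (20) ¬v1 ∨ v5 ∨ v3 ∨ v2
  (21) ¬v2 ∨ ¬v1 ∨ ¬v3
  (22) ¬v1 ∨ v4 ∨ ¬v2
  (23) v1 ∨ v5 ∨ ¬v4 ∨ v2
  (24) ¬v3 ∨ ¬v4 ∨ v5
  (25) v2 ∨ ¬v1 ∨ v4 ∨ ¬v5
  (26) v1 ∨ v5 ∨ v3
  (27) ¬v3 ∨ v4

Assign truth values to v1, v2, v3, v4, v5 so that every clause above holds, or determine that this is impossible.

v1=True, v2=False, v3=True, v4=True, v5=True

Case v5 = True:
Unit clause (v3) forces v3 = True.
Unit clause (v4) forces v4 = True.
Unit clause (¬v2) forces v2 = False.
No clause remains; v1 is free.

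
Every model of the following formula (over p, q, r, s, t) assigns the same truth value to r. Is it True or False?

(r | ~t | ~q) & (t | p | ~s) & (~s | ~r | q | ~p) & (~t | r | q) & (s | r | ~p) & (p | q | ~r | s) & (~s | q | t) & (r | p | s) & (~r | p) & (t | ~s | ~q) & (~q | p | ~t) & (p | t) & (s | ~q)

True

Suppose r = 0.
Branch on t: set t = 0.
(p) alone gives p = 1.
(s) alone gives s = 1.
(q) alone gives q = 1.
Now (~q) is unsatisfied and unit — conflict.
Undo t and try t = 1.
(~q) alone gives q = 0.
Now (q) is unsatisfied and unit — conflict.
Neither t = 1 nor t = 0 works.
So every satisfying assignment has r = True.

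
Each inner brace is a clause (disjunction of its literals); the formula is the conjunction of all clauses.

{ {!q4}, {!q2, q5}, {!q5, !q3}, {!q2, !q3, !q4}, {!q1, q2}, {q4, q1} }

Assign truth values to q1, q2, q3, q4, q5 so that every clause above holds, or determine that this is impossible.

From the singleton clause (!q4), q4 = false.
From the singleton clause (q1), q1 = true.
From the singleton clause (q2), q2 = true.
From the singleton clause (q5), q5 = true.
From the singleton clause (!q3), q3 = false.
This assignment satisfies each clause.

q1=true; q2=true; q3=false; q4=false; q5=true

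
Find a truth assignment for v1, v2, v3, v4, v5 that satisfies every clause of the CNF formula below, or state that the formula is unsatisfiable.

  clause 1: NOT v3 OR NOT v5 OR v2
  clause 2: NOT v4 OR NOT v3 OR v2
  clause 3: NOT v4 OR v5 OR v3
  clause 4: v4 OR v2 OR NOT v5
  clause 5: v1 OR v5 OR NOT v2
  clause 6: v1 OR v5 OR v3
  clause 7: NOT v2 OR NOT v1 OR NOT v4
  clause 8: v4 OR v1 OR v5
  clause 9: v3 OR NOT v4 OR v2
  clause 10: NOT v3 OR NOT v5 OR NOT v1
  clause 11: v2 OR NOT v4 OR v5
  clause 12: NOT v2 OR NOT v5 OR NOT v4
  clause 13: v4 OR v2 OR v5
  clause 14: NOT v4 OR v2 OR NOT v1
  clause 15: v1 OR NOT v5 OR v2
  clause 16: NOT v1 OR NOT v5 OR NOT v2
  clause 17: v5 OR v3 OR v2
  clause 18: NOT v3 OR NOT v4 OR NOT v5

Branch on v3: set v3 = true.
Branch on v5: set v5 = false.
Branch on v4: set v4 = false.
From the singleton clause (v1), v1 = true.
From the singleton clause (v2), v2 = true.
Every clause now holds.

v1: true, v2: true, v3: true, v4: false, v5: false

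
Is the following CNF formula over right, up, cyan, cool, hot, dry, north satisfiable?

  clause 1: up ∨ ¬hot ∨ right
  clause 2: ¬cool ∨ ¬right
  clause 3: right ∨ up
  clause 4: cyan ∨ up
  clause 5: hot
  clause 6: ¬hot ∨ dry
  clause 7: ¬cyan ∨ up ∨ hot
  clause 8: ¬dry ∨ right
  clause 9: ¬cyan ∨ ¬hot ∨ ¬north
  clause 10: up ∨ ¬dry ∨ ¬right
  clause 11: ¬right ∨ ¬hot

Unsatisfiable

The clause (hot) is unit, so hot = True.
The clause (dry) is unit, so dry = True.
The clause (right) is unit, so right = True.
Now (¬right) is unsatisfied and unit — conflict.
No assignment satisfies every clause.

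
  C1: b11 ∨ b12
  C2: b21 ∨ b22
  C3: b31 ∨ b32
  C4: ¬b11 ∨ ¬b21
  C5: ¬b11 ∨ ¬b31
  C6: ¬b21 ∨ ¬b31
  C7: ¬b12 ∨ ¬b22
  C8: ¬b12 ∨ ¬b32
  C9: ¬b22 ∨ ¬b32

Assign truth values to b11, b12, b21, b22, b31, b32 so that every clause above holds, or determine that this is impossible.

Suppose b11 = True.
(¬b21) alone gives b21 = False.
(b22) alone gives b22 = True.
(¬b31) alone gives b31 = False.
(b32) alone gives b32 = True.
But (¬b32) is also a unit clause — contradiction.
So b11 must be the other value — set b11 = False.
(b12) alone gives b12 = True.
(¬b22) alone gives b22 = False.
(b21) alone gives b21 = True.
(¬b31) alone gives b31 = False.
(b32) alone gives b32 = True.
But (¬b32) is also a unit clause — contradiction.
Both values of b11 lead to a conflict.

UNSATISFIABLE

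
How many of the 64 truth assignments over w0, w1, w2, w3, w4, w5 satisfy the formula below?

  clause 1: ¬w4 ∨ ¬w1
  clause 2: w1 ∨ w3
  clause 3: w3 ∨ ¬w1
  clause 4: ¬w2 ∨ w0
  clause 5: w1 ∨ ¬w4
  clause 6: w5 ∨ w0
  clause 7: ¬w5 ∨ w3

There are 2^6 = 64 truth assignments over (w0, w1, w2, w3, w4, w5).
Split on w1. With w1 = True, the clauses containing w1 are satisfied and ¬w1 drops from the rest; 5 of the 2^5 = 32 assignments to the other variables satisfy what remains.
With w1 = False, by the same count on the reduced clause set, 5 assignments work.
Total: 5 + 5 = 10.

10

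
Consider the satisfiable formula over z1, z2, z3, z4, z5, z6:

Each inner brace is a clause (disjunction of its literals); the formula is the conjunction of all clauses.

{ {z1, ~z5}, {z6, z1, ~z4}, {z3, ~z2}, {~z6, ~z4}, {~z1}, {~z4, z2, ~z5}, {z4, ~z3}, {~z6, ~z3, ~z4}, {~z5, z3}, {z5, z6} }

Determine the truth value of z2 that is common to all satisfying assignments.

False

Suppose z2 = 1.
From the singleton clause (z3), z3 = 1.
From the singleton clause (~z1), z1 = 0.
From the singleton clause (~z5), z5 = 0.
From the singleton clause (z4), z4 = 1.
From the singleton clause (z6), z6 = 1.
Now (~z6) is unsatisfied and unit — conflict.
So every satisfying assignment has z2 = False.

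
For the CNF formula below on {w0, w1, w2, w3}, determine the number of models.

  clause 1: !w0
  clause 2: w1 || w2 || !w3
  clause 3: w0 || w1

4

There are 2^4 = 16 truth assignments over (w0, w1, w2, w3).
Check each against the 3 clauses (columns in the order w0, w1, w2, w3):
  F F F F  ✗ fails (w0 || w1)
  F F F T  ✗ fails (w1 || w2 || !w3)
  F F T F  ✗ fails (w0 || w1)
  F F T T  ✗ fails (w0 || w1)
  F T F F  ✓ satisfies all
  F T F T  ✓ satisfies all
  F T T F  ✓ satisfies all
  F T T T  ✓ satisfies all
  T F F F  ✗ fails (!w0)
  T F F T  ✗ fails (!w0)
  T F T F  ✗ fails (!w0)
  T F T T  ✗ fails (!w0)
  T T F F  ✗ fails (!w0)
  T T F T  ✗ fails (!w0)
  T T T F  ✗ fails (!w0)
  T T T T  ✗ fails (!w0)
4 of the 16 rows are models.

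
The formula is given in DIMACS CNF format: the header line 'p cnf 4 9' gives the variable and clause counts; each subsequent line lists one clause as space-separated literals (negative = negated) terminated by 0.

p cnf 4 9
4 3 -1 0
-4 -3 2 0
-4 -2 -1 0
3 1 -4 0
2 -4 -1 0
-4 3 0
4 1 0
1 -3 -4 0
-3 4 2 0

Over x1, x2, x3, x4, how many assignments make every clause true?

There are 2^4 = 16 truth assignments over (x1, x2, x3, x4).
Check each against the 9 clauses (columns in the order x1, x2, x3, x4):
  F F F F  ✗ fails (x4 ∨ x1)
  F F F T  ✗ fails (x3 ∨ x1 ∨ ¬x4)
  F F T F  ✗ fails (x4 ∨ x1)
  F F T T  ✗ fails (¬x4 ∨ ¬x3 ∨ x2)
  F T F F  ✗ fails (x4 ∨ x1)
  F T F T  ✗ fails (x3 ∨ x1 ∨ ¬x4)
  F T T F  ✗ fails (x4 ∨ x1)
  F T T T  ✗ fails (x1 ∨ ¬x3 ∨ ¬x4)
  T F F F  ✗ fails (x4 ∨ x3 ∨ ¬x1)
  T F F T  ✗ fails (x2 ∨ ¬x4 ∨ ¬x1)
  T F T F  ✗ fails (¬x3 ∨ x4 ∨ x2)
  T F T T  ✗ fails (¬x4 ∨ ¬x3 ∨ x2)
  T T F F  ✗ fails (x4 ∨ x3 ∨ ¬x1)
  T T F T  ✗ fails (¬x4 ∨ ¬x2 ∨ ¬x1)
  T T T F  ✓ satisfies all
  T T T T  ✗ fails (¬x4 ∨ ¬x2 ∨ ¬x1)
1 of the 16 rows is a model.

1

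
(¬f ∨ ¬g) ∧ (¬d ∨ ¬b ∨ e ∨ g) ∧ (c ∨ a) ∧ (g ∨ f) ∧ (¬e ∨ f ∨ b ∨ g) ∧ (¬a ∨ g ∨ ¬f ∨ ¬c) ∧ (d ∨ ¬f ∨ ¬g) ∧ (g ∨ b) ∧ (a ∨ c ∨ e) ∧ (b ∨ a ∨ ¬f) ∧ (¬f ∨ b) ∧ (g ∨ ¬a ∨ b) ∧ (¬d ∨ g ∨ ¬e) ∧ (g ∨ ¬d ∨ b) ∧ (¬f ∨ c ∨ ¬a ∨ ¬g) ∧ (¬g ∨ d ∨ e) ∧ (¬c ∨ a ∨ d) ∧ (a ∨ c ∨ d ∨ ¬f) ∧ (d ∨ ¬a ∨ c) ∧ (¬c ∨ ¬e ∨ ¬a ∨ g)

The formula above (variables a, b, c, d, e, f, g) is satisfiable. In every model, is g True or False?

Suppose g = False.
Unit clause (f) forces f = True.
Unit clause (b) forces b = True.
Branch on d: set d = False.
Branch on c: set c = True.
Unit clause (¬a) forces a = False.
But (a) is also a unit clause — contradiction.
So c must be the other value — set c = False.
Unit clause (a) forces a = True.
But (¬a) is also a unit clause — contradiction.
Both values of c lead to a conflict.
So d must be the other value — set d = True.
Unit clause (e) forces e = True.
But (¬e) is also a unit clause — contradiction.
Both values of d lead to a conflict.
So every satisfying assignment has g = True.

True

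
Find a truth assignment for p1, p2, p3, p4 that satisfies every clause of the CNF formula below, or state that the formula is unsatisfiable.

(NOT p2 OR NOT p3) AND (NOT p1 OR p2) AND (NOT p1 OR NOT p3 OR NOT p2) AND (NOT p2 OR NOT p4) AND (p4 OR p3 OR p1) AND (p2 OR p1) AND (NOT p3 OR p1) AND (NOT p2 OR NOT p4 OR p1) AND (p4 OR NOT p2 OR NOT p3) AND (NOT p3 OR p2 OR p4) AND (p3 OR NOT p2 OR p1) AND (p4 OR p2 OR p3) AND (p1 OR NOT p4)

Case p2 = true:
From the singleton clause (NOT p3), p3 = false.
From the singleton clause (NOT p4), p4 = false.
From the singleton clause (p1), p1 = true.
Every clause now holds.

p1 ↦ true, p2 ↦ true, p3 ↦ false, p4 ↦ false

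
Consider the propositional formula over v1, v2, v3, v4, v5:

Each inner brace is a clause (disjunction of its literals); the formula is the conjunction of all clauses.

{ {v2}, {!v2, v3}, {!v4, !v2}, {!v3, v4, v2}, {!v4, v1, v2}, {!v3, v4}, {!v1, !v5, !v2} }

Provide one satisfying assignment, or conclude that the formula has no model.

UNSATISFIABLE

(v2) alone gives v2 = true.
(v3) alone gives v3 = true.
(!v4) alone gives v4 = false.
Now (v4) is unsatisfied and unit — conflict.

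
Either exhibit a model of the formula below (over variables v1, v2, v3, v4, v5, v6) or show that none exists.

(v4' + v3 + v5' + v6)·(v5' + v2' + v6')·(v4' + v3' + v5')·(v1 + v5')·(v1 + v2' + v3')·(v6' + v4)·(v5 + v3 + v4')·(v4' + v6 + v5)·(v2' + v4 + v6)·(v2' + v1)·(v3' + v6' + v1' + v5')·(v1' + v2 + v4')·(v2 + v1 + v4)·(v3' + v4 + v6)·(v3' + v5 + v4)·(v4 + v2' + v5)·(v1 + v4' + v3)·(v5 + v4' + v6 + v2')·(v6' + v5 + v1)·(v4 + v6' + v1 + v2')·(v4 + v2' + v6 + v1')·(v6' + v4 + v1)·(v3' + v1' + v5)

v1 ↦ 1, v2 ↦ 0, v3 ↦ 0, v4 ↦ 0, v5 ↦ 1, v6 ↦ 0

Try v1 = 1.
Try v6 = 0.
Try v4 = 0.
The clause (v2') is unit, so v2 = 0.
The clause (v3') is unit, so v3 = 0.
All clauses hold; v5 can take either value.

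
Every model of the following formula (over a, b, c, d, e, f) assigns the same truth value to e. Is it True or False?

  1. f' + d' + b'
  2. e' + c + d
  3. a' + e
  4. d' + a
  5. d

Suppose e = 0.
(a') alone gives a = 0.
(d') alone gives d = 0.
That conflicts with the unit clause (d).
So every satisfying assignment has e = True.

True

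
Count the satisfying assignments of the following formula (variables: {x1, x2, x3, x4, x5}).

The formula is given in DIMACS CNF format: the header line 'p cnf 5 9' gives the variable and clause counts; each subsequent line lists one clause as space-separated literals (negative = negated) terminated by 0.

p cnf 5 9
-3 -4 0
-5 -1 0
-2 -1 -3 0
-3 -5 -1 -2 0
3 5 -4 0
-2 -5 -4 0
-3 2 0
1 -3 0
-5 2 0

There are 2^5 = 32 truth assignments over (x1, x2, x3, x4, x5).
Split on x4. With x4 = True, the clauses containing x4 are satisfied and ¬x4 drops from the rest; 0 of the 2^4 = 16 assignments to the other variables satisfy what remains.
With x4 = False, by the same count on the reduced clause set, 5 assignments work.
(One model: x1=F, x2=F, x3=F, x4=F, x5=F.)
Total: 0 + 5 = 5.

5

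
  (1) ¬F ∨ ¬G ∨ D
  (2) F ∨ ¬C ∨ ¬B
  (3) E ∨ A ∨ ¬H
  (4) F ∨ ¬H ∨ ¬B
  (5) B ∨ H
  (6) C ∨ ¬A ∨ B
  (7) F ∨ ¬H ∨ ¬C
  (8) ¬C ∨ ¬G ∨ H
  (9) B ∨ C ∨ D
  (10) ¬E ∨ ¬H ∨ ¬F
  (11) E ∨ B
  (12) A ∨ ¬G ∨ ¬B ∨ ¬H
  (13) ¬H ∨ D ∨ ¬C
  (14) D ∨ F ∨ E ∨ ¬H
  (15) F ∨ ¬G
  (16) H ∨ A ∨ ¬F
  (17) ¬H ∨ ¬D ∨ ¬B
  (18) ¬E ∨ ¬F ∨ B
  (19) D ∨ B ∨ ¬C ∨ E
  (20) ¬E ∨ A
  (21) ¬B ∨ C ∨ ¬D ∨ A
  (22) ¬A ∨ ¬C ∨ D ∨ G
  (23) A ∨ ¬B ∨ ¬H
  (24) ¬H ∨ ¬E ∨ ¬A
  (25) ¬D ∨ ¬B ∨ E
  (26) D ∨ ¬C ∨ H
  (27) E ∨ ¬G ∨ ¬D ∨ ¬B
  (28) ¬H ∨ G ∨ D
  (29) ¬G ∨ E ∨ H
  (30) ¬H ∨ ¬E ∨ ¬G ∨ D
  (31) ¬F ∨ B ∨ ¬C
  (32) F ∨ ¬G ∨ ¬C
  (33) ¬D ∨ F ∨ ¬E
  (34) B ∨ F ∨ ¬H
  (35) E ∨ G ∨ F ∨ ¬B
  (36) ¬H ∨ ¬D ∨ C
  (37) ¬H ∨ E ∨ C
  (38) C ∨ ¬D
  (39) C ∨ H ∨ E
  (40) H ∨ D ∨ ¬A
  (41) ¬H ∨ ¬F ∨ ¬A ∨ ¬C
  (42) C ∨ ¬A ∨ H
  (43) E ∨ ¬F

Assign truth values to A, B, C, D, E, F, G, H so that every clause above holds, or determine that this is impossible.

Suppose B = True.
Suppose F = True.
(E) alone gives E = True.
(¬H) alone gives H = False.
(A) alone gives A = True.
(D) alone gives D = True.
(C) alone gives C = True.
(¬G) alone gives G = False.
All clauses are satisfied.

A: True,  B: True,  C: True,  D: True,  E: True,  F: True,  G: False,  H: False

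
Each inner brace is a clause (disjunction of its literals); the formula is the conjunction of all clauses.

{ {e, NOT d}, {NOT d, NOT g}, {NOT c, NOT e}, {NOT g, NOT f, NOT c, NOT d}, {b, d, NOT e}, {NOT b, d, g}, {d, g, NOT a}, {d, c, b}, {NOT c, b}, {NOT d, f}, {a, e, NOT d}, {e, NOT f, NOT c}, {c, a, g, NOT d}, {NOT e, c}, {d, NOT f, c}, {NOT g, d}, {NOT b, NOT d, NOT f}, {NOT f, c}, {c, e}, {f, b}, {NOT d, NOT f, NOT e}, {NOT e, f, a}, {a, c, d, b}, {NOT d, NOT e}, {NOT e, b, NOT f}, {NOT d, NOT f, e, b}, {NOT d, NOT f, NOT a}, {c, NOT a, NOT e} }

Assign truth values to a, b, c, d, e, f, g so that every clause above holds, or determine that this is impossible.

Case e = true:
The clause (NOT c) is unit, so c = false.
That conflicts with the unit clause (c).
So e must be the other value — set e = false.
The clause (NOT d) is unit, so d = false.
The clause (NOT g) is unit, so g = false.
The clause (NOT b) is unit, so b = false.
The clause (NOT a) is unit, so a = false.
The clause (c) is unit, so c = true.
That conflicts with the unit clause (NOT c).
Both values of e lead to a conflict.

UNSATISFIABLE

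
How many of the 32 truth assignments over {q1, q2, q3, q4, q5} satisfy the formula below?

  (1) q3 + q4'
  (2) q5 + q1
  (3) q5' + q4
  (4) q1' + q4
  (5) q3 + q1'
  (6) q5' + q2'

There are 2^5 = 32 truth assignments over (q1, q2, q3, q4, q5).
Split on q1. With q1 = 1, the clauses containing q1 are satisfied and q1' drops from the rest; 3 of the 2^4 = 16 assignments to the other variables satisfy what remains.
With q1 = 0, by the same count on the reduced clause set, 1 assignment works.
Total: 3 + 1 = 4.

4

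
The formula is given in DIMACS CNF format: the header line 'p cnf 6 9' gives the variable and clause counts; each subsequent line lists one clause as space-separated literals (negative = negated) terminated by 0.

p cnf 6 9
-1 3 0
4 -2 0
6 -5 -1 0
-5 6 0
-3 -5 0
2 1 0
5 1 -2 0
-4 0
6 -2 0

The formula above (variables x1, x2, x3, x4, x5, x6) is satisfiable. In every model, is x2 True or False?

Suppose x2 = True.
From the singleton clause (x4), x4 = True.
Now (¬x4) is unsatisfied and unit — conflict.
So every satisfying assignment has x2 = False.

False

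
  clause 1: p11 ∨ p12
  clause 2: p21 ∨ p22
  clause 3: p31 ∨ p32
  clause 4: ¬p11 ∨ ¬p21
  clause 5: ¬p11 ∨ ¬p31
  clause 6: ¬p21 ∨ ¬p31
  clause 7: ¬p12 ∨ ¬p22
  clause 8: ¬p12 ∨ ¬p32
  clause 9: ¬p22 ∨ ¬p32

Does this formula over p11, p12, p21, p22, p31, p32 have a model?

No, unsatisfiable

Case p11 = True:
The clause (¬p21) is unit, so p21 = False.
The clause (p22) is unit, so p22 = True.
The clause (¬p31) is unit, so p31 = False.
The clause (p32) is unit, so p32 = True.
Now (¬p32) is unsatisfied and unit — conflict.
Backtrack on p11: now try p11 = False.
The clause (p12) is unit, so p12 = True.
The clause (¬p22) is unit, so p22 = False.
The clause (p21) is unit, so p21 = True.
The clause (¬p31) is unit, so p31 = False.
The clause (p32) is unit, so p32 = True.
Now (¬p32) is unsatisfied and unit — conflict.
Both values of p11 lead to a conflict.
No assignment satisfies every clause.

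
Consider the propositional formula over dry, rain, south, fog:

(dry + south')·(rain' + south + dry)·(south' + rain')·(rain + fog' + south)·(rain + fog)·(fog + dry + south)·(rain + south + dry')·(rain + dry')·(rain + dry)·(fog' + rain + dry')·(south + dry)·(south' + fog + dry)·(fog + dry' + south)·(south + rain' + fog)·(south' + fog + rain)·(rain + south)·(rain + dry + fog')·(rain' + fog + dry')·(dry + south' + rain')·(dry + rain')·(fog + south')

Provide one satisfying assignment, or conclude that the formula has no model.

Try dry = 1.
Unit clause (rain) forces rain = 1.
Unit clause (south') forces south = 0.
Unit clause (fog) forces fog = 1.
All clauses are satisfied.

dry=1,  rain=1,  south=0,  fog=1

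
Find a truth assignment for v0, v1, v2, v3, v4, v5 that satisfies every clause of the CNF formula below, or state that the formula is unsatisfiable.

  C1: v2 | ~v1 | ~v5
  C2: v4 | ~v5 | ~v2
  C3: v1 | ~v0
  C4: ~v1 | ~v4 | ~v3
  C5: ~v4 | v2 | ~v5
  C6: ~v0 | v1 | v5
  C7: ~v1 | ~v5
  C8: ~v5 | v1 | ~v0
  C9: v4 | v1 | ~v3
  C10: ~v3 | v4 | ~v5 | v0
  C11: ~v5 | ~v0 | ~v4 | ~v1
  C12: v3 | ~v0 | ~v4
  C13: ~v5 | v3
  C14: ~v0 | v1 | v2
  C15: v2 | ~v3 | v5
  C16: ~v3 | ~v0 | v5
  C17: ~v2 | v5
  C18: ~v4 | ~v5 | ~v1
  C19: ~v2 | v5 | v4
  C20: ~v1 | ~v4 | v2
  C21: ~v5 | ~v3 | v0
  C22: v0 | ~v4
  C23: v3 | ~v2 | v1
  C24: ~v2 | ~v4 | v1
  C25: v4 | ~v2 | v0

Try v1 = 0.
From the singleton clause (~v0), v0 = 0.
From the singleton clause (~v4), v4 = 0.
From the singleton clause (~v3), v3 = 0.
From the singleton clause (~v5), v5 = 0.
From the singleton clause (~v2), v2 = 0.
This assignment satisfies each clause.

v0 ↦ 0; v1 ↦ 0; v2 ↦ 0; v3 ↦ 0; v4 ↦ 0; v5 ↦ 0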